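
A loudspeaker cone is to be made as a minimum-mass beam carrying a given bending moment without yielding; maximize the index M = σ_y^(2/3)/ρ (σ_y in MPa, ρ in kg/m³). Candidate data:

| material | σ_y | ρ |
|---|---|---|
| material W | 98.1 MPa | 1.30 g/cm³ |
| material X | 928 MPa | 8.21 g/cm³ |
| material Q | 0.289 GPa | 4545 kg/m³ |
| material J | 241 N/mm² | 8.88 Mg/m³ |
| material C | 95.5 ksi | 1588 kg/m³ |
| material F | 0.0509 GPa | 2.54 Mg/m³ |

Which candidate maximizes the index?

material C

After converting to SI:
  material W: σ_y = 98.10 MPa, ρ = 1300 kg/m³
  material X: σ_y = 928.0 MPa, ρ = 8210 kg/m³
  material Q: σ_y = 289.0 MPa, ρ = 4545 kg/m³
  material J: σ_y = 241.0 MPa, ρ = 8880 kg/m³
  material C: σ_y = 658.4 MPa, ρ = 1588 kg/m³
  material F: σ_y = 50.90 MPa, ρ = 2540 kg/m³
  material C: M = 47.7×10⁻³
  material W: M = 16.4×10⁻³
  material X: M = 11.6×10⁻³
  material Q: M = 9.62×10⁻³
  material F: M = 5.41×10⁻³
  material J: M = 4.36×10⁻³
The maximum is for material C.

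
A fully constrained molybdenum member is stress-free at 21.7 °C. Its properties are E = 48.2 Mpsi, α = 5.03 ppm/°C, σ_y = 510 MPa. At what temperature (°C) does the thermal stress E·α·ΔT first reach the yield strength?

327 °C

E = 48.2 Mpsi = 332.3 GPa.
E·α·ΔT = 510.0 MPa ⇒ ΔT = 510.0 / (332.3×10³ × 5.03×10⁻⁶) = 305.1 K.
T = 21.7 + 305.1 = 326.8 °C.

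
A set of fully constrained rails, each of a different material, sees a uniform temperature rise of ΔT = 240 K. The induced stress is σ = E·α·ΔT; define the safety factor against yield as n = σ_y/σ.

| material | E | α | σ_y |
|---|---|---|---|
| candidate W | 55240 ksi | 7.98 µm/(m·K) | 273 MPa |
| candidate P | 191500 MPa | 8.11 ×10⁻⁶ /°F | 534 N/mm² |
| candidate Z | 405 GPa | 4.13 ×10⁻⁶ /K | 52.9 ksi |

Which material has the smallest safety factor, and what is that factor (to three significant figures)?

With everything in SI (GPa, ×10⁻⁶/K, MPa):
  candidate W: E = 380.9, α = 7.98, σ_y = 273.0 → σ = 729 MPa, n = 0.374
  candidate P: E = 191.5, α = 14.6, σ_y = 534.0 → σ = 671 MPa, n = 0.796
  candidate Z: E = 405.0, α = 4.13, σ_y = 364.7 → σ = 401 MPa, n = 0.909
Smallest n: candidate W with n = 0.374.

candidate W, n = 0.374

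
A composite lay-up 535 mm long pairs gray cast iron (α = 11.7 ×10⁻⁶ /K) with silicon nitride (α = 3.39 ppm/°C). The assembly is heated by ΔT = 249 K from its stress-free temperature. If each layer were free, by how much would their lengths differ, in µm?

Δα = |11.7 − 3.39|×10⁻⁶/K = 8.31×10⁻⁶/K.
ΔL_mismatch = Δα·L·ΔT = 8.31×10⁻⁶ × 535.0 mm × 249.0 K = 1110 µm.

1110 µm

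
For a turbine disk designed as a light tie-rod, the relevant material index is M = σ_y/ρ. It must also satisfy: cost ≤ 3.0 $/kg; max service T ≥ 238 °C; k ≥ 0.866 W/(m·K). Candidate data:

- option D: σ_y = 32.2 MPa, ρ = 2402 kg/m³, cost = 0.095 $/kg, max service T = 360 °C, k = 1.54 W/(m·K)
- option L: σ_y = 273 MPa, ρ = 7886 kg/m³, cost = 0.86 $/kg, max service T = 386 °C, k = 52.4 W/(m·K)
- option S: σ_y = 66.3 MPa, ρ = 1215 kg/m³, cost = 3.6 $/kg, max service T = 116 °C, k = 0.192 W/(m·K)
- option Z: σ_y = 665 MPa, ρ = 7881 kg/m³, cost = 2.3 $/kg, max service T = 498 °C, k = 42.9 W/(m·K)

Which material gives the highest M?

option Z

Screen on constraints: cost ≤ 3.0 $/kg; max service T ≥ 238 °C; k ≥ 0.866 W/(m·K). Survivors: option D, option L, option Z.
Per-candidate index values:
  option Z: M = 84.4 kN·m/kg
  option L: M = 34.6 kN·m/kg
  option D: M = 13.4 kN·m/kg
Option Z has the largest M.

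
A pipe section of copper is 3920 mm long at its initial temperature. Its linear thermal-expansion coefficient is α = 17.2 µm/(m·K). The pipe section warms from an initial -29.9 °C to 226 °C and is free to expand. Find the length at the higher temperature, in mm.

3937.3 mm

ΔT = 226 − (-29.9) = 255.9 K.
ΔL = α·L₀·ΔT = 17.2×10⁻⁶ × 3920 mm × 255.9 K = 17.3 mm.
L = L₀ + ΔL = 3920 + 17.3 = 3937.3 mm.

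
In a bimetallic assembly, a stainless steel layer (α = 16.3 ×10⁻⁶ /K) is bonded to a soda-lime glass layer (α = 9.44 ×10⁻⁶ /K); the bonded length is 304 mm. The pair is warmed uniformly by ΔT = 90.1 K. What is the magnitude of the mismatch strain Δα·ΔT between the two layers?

6.18×10⁻⁴

Δα = |16.3 − 9.44|×10⁻⁶/K = 6.86×10⁻⁶/K.
Mismatch strain = Δα·ΔT = 6.86×10⁻⁶ × 90.1 = 6.18×10⁻⁴.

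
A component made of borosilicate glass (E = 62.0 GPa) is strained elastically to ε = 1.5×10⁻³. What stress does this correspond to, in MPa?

σ = E·ε = 62000 MPa × 1.5×10⁻³ = 93.0 MPa.

93.0 MPa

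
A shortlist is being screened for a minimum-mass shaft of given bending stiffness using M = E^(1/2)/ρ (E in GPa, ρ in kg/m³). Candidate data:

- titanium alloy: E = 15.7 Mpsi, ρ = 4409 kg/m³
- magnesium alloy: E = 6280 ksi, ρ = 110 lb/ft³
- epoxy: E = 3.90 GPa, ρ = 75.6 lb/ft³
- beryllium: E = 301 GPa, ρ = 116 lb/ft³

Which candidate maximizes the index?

beryllium

Convert each candidate to consistent units, then evaluate M:
  titanium alloy: E = 108.2 GPa, ρ = 4409 kg/m³
  magnesium alloy: E = 43.30 GPa, ρ = 1762 kg/m³
  epoxy: E = 3.900 GPa, ρ = 1211 kg/m³
  beryllium: E = 301.0 GPa, ρ = 1858 kg/m³
  beryllium: M = 9.34×10⁻³
  magnesium alloy: M = 3.73×10⁻³
  titanium alloy: M = 2.36×10⁻³
  epoxy: M = 1.63×10⁻³
Beryllium ranks first.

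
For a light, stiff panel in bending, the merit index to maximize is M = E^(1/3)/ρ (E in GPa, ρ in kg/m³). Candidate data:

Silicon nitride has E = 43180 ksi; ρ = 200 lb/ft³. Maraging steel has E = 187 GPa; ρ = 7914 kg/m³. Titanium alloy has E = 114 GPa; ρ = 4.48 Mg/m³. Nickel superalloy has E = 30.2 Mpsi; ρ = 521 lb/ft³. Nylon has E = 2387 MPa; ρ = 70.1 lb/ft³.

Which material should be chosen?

After converting to SI:
  silicon nitride: E = 297.7 GPa, ρ = 3204 kg/m³
  maraging steel: E = 187.0 GPa, ρ = 7914 kg/m³
  titanium alloy: E = 114.0 GPa, ρ = 4480 kg/m³
  nickel superalloy: E = 208.2 GPa, ρ = 8346 kg/m³
  nylon: E = 2.387 GPa, ρ = 1123 kg/m³
  silicon nitride: M = 2.08×10⁻³
  nylon: M = 1.19×10⁻³
  titanium alloy: M = 1.08×10⁻³
  maraging steel: M = 0.723×10⁻³
  nickel superalloy: M = 0.710×10⁻³
Highest index: silicon nitride.

silicon nitride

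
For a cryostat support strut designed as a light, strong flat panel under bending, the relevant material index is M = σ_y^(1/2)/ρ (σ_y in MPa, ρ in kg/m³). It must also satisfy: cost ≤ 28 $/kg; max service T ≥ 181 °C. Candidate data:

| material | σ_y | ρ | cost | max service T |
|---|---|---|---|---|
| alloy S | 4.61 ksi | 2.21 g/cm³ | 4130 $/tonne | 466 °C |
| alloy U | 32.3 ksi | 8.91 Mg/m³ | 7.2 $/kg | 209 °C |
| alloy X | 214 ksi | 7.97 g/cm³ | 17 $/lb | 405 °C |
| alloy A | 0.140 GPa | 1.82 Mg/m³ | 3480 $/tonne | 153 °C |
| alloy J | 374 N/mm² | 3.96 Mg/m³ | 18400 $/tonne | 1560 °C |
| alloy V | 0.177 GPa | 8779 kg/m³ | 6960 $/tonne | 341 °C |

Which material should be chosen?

Screen on constraints: cost ≤ 28 $/kg; max service T ≥ 181 °C. Survivors: alloy S, alloy U, alloy J, alloy V.
Putting every candidate on a common basis:
  alloy S: σ_y = 31.78 MPa, ρ = 2210 kg/m³
  alloy U: σ_y = 222.7 MPa, ρ = 8910 kg/m³
  alloy J: σ_y = 374.0 MPa, ρ = 3960 kg/m³
  alloy V: σ_y = 177.0 MPa, ρ = 8779 kg/m³
  alloy J: M = 4.88×10⁻³
  alloy S: M = 2.55×10⁻³
  alloy U: M = 1.67×10⁻³
  alloy V: M = 1.52×10⁻³
The maximum is for alloy J.

alloy J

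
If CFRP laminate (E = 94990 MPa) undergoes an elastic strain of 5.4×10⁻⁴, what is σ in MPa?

E = 94990 MPa = 94.99 GPa.
σ = E·ε = 94990 MPa × 5.4×10⁻⁴ = 51.3 MPa.

51.3 MPa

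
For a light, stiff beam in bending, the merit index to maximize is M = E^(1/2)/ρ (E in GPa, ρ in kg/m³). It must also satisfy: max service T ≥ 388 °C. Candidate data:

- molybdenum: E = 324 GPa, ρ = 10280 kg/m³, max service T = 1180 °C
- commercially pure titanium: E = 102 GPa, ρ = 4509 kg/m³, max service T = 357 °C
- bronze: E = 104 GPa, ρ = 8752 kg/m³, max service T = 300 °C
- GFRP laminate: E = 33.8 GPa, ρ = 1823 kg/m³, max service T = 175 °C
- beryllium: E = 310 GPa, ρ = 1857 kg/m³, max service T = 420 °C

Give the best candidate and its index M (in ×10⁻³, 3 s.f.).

Screen on constraints: max service T ≥ 388 °C. Survivors: molybdenum, beryllium.
Computing M directly (units already consistent):
  beryllium: M = 9.48×10⁻³
  molybdenum: M = 1.75×10⁻³
The maximum is for beryllium.

beryllium, M = 9.48×10⁻³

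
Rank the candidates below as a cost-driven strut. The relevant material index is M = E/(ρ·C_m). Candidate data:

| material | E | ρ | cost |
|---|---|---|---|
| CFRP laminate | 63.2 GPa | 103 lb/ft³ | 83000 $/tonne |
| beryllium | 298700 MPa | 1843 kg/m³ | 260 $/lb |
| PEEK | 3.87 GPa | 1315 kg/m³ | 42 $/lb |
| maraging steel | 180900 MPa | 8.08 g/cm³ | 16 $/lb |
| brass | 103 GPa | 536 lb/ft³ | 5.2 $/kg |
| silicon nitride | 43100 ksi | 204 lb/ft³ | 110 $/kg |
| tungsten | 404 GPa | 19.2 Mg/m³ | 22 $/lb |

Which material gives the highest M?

In SI units:
  CFRP laminate: E = 63.20 GPa, ρ = 1650 kg/m³, cost = 83.00 $/kg
  beryllium: E = 298.7 GPa, ρ = 1843 kg/m³, cost = 573.2 $/kg
  PEEK: E = 3.870 GPa, ρ = 1315 kg/m³, cost = 92.59 $/kg
  maraging steel: E = 180.9 GPa, ρ = 8080 kg/m³, cost = 35.27 $/kg
  brass: E = 103.0 GPa, ρ = 8586 kg/m³, cost = 5.200 $/kg
  silicon nitride: E = 297.2 GPa, ρ = 3268 kg/m³, cost = 110.0 $/kg
  tungsten: E = 404.0 GPa, ρ = 19200 kg/m³, cost = 48.50 $/kg
  brass: M = 2.31 MN·m per $
  silicon nitride: M = 0.827 MN·m per $
  maraging steel: M = 0.635 MN·m per $
  CFRP laminate: M = 0.462 MN·m per $
  tungsten: M = 0.434 MN·m per $
  beryllium: M = 0.283 MN·m per $
  PEEK: M = 0.0318 MN·m per $
The maximum is for brass.

brass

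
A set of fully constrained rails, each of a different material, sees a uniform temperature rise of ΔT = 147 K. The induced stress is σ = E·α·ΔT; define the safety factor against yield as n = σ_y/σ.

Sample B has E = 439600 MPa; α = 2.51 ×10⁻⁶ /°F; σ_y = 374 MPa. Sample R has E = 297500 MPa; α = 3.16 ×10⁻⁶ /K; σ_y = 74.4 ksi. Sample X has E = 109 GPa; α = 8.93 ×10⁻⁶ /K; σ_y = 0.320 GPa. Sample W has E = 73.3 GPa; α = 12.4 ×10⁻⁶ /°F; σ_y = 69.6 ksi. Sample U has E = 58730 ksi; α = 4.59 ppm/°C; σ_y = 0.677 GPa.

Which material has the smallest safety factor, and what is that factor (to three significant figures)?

Converting E to GPa, α to ×10⁻⁶/K, σ_y to MPa, then σ and n for each:
  sample B: E = 439.6, α = 4.52, σ_y = 374.0 → σ = 292 MPa, n = 1.28
  sample R: E = 297.5, α = 3.16, σ_y = 513.0 → σ = 138 MPa, n = 3.71
  sample X: E = 109.0, α = 8.93, σ_y = 320.0 → σ = 143 MPa, n = 2.24
  sample W: E = 73.30, α = 22.3, σ_y = 479.9 → σ = 241 MPa, n = 2.00
  sample U: E = 404.9, α = 4.59, σ_y = 677.0 → σ = 273 MPa, n = 2.48
The minimum is sample B at n = 1.28.

sample B, n = 1.28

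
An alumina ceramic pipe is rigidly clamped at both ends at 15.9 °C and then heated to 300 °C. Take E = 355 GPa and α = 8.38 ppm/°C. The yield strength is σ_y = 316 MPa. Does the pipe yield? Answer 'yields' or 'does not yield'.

ΔT = 284.1 K. Constrained thermal stress σ = E·α·ΔT = 355.0×10³ MPa × 8.38×10⁻⁶ × 284.1 = 845 MPa (compressive).
Compare to σ_y = 316 MPa: σ ≥ σ_y, so it yields.

yields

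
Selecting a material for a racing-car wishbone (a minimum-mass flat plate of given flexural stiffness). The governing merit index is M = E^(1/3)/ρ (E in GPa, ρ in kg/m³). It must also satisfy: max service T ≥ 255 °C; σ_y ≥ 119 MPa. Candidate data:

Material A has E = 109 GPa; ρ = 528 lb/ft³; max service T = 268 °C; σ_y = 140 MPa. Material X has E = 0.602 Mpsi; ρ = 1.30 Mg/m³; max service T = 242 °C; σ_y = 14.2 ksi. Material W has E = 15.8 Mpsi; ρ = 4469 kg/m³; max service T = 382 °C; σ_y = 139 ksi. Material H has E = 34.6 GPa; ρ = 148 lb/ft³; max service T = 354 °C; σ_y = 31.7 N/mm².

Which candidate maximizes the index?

Screen on constraints: max service T ≥ 255 °C; σ_y ≥ 119 MPa. Survivors: material A, material W.
In SI units:
  material A: E = 109.0 GPa, ρ = 8458 kg/m³
  material W: E = 108.9 GPa, ρ = 4469 kg/m³
  material W: M = 1.07×10⁻³
  material A: M = 0.565×10⁻³
Material W ranks first.

material W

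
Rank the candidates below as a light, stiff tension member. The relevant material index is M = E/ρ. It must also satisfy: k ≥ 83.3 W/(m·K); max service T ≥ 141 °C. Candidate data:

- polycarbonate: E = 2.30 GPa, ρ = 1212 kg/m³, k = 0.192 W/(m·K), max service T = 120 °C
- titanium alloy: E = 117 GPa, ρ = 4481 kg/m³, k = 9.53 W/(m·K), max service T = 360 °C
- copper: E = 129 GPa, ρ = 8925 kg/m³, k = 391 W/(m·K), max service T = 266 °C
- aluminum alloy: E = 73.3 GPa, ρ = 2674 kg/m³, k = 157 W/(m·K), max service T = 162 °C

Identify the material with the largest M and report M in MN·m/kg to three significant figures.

Screen on constraints: k ≥ 83.3 W/(m·K); max service T ≥ 141 °C. Survivors: copper, aluminum alloy.
Per-candidate index values:
  aluminum alloy: M = 27.4 MN·m/kg
  copper: M = 14.5 MN·m/kg
Aluminum alloy ranks first.

aluminum alloy, M = 27.4 MN·m/kg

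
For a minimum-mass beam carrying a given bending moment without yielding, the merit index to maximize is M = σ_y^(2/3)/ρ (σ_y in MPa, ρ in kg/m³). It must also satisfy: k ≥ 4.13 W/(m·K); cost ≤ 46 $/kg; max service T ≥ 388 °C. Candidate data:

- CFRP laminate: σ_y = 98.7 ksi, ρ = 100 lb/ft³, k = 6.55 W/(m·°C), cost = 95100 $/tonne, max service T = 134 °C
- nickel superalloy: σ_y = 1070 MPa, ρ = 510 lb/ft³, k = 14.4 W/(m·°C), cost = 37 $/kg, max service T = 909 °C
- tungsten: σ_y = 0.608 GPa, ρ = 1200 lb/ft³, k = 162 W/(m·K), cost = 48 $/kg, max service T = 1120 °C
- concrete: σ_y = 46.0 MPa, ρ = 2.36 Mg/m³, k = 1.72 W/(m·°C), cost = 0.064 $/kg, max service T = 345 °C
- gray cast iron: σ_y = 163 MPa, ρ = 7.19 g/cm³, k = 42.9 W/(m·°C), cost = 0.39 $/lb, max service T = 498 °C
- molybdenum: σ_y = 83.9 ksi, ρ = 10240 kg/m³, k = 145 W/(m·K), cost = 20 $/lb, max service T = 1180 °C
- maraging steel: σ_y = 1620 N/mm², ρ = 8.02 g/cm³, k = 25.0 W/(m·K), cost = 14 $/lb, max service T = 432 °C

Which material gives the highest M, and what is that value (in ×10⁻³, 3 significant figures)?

Screen on constraints: k ≥ 4.13 W/(m·K); cost ≤ 46 $/kg; max service T ≥ 388 °C. Survivors: nickel superalloy, gray cast iron, molybdenum, maraging steel.
Convert each candidate to consistent units, then evaluate M:
  nickel superalloy: σ_y = 1070 MPa, ρ = 8169 kg/m³
  gray cast iron: σ_y = 163.0 MPa, ρ = 7190 kg/m³
  molybdenum: σ_y = 578.5 MPa, ρ = 10240 kg/m³
  maraging steel: σ_y = 1620 MPa, ρ = 8020 kg/m³
  maraging steel: M = 17.2×10⁻³
  nickel superalloy: M = 12.8×10⁻³
  molybdenum: M = 6.78×10⁻³
  gray cast iron: M = 4.15×10⁻³
The maximum is for maraging steel.

maraging steel, M = 17.2×10⁻³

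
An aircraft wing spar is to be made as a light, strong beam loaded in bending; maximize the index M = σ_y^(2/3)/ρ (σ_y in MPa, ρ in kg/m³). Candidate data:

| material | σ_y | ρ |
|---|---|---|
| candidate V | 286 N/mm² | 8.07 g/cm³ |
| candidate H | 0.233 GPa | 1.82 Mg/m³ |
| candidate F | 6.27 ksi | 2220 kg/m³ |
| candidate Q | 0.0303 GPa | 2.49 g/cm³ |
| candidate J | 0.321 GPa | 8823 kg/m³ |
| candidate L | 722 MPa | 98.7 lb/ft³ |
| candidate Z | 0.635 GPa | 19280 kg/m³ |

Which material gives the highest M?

candidate L

After converting to SI:
  candidate V: σ_y = 286.0 MPa, ρ = 8070 kg/m³
  candidate H: σ_y = 233.0 MPa, ρ = 1820 kg/m³
  candidate F: σ_y = 43.23 MPa, ρ = 2220 kg/m³
  candidate Q: σ_y = 30.30 MPa, ρ = 2490 kg/m³
  candidate J: σ_y = 321.0 MPa, ρ = 8823 kg/m³
  candidate L: σ_y = 722.0 MPa, ρ = 1581 kg/m³
  candidate Z: σ_y = 635.0 MPa, ρ = 19280 kg/m³
  candidate L: M = 50.9×10⁻³
  candidate H: M = 20.8×10⁻³
  candidate F: M = 5.55×10⁻³
  candidate V: M = 5.38×10⁻³
  candidate J: M = 5.31×10⁻³
  candidate Q: M = 3.90×10⁻³
  candidate Z: M = 3.83×10⁻³
Candidate L has the largest M.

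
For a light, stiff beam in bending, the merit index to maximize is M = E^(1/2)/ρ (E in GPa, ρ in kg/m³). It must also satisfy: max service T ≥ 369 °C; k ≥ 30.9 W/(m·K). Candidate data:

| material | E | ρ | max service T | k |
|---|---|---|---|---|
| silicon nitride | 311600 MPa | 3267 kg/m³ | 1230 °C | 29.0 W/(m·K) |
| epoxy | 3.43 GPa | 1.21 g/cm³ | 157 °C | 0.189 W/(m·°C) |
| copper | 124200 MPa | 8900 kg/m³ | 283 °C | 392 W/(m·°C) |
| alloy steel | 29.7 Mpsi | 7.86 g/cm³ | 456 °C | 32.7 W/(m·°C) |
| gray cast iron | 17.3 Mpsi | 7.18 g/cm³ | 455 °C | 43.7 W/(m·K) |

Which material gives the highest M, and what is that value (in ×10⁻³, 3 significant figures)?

alloy steel, M = 1.82×10⁻³

Screen on constraints: max service T ≥ 369 °C; k ≥ 30.9 W/(m·K). Survivors: alloy steel, gray cast iron.
Putting every candidate on a common basis:
  alloy steel: E = 204.8 GPa, ρ = 7860 kg/m³
  gray cast iron: E = 119.3 GPa, ρ = 7180 kg/m³
  alloy steel: M = 1.82×10⁻³
  gray cast iron: M = 1.52×10⁻³
Alloy steel ranks first.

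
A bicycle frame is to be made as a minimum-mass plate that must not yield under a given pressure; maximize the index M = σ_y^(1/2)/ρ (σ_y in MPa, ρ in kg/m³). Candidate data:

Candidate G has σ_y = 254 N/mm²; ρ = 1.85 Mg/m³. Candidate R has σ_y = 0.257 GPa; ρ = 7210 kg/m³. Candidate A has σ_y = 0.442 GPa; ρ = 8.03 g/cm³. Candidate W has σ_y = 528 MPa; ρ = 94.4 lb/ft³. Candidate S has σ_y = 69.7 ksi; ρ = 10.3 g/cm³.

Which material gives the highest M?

candidate W

Convert each candidate to consistent units, then evaluate M:
  candidate G: σ_y = 254.0 MPa, ρ = 1850 kg/m³
  candidate R: σ_y = 257.0 MPa, ρ = 7210 kg/m³
  candidate A: σ_y = 442.0 MPa, ρ = 8030 kg/m³
  candidate W: σ_y = 528.0 MPa, ρ = 1512 kg/m³
  candidate S: σ_y = 480.6 MPa, ρ = 10300 kg/m³
  candidate W: M = 15.2×10⁻³
  candidate G: M = 8.61×10⁻³
  candidate A: M = 2.62×10⁻³
  candidate R: M = 2.22×10⁻³
  candidate S: M = 2.13×10⁻³
Candidate W ranks first.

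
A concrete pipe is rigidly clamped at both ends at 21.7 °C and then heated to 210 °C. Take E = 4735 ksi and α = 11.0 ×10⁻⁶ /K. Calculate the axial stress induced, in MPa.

67.6 MPa

E = 4735 ksi = 32.65 GPa.
ΔT = 188.3 K. Constrained thermal stress σ = E·α·ΔT = 32.65×10³ MPa × 11.0×10⁻⁶ × 188.3 = 67.6 MPa (compressive).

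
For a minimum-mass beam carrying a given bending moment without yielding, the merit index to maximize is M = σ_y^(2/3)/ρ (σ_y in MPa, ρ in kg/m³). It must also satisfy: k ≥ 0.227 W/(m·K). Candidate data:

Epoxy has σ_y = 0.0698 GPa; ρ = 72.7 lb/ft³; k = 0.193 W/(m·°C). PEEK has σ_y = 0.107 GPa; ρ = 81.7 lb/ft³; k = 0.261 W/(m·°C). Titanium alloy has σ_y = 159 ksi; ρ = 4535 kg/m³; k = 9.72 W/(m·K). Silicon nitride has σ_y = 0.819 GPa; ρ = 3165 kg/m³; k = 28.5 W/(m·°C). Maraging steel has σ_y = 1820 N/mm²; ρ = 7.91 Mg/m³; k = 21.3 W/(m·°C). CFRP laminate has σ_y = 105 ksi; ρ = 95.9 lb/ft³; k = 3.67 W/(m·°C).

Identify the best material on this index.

CFRP laminate

Screen on constraints: k ≥ 0.227 W/(m·K). Survivors: PEEK, titanium alloy, silicon nitride, maraging steel, CFRP laminate.
Normalizing units and computing the index:
  PEEK: σ_y = 107.0 MPa, ρ = 1309 kg/m³
  titanium alloy: σ_y = 1096 MPa, ρ = 4535 kg/m³
  silicon nitride: σ_y = 819.0 MPa, ρ = 3165 kg/m³
  maraging steel: σ_y = 1820 MPa, ρ = 7910 kg/m³
  CFRP laminate: σ_y = 723.9 MPa, ρ = 1536 kg/m³
  CFRP laminate: M = 52.5×10⁻³
  silicon nitride: M = 27.7×10⁻³
  titanium alloy: M = 23.4×10⁻³
  maraging steel: M = 18.8×10⁻³
  PEEK: M = 17.2×10⁻³
CFRP laminate ranks first.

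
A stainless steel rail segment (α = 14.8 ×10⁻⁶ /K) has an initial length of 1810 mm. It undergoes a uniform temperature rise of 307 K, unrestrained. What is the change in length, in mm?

8.22 mm

ΔL = α·L₀·ΔT = 14.8×10⁻⁶ × 1810 mm × 307.0 K = 8.22 mm.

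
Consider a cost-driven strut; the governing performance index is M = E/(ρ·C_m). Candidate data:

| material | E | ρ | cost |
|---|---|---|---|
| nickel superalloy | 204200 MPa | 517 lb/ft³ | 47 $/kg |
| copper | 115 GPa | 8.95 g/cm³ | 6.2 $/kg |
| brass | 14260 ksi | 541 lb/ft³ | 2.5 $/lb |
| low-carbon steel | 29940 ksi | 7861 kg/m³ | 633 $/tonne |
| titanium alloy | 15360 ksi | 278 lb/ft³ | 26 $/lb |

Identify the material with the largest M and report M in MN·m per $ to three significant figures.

low-carbon steel, M = 41.5 MN·m per $

Convert each candidate to consistent units, then evaluate M:
  nickel superalloy: E = 204.2 GPa, ρ = 8282 kg/m³, cost = 47.00 $/kg
  copper: E = 115.0 GPa, ρ = 8950 kg/m³, cost = 6.200 $/kg
  brass: E = 98.32 GPa, ρ = 8666 kg/m³, cost = 5.511 $/kg
  low-carbon steel: E = 206.4 GPa, ρ = 7861 kg/m³, cost = 0.6330 $/kg
  titanium alloy: E = 105.9 GPa, ρ = 4453 kg/m³, cost = 57.32 $/kg
  low-carbon steel: M = 41.5 MN·m per $
  copper: M = 2.07 MN·m per $
  brass: M = 2.06 MN·m per $
  nickel superalloy: M = 0.525 MN·m per $
  titanium alloy: M = 0.415 MN·m per $
Low-carbon steel has the largest M.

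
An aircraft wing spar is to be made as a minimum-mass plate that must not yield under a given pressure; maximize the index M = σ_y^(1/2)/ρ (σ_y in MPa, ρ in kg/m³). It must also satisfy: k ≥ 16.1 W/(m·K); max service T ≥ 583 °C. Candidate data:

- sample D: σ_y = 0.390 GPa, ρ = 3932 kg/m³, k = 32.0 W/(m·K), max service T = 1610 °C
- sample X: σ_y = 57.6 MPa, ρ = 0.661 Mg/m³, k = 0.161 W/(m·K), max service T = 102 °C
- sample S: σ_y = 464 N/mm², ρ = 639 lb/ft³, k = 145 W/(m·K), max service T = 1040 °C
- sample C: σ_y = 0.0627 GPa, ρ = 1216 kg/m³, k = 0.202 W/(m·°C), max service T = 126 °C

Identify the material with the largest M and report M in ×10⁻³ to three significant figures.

Screen on constraints: k ≥ 16.1 W/(m·K); max service T ≥ 583 °C. Survivors: sample D, sample S.
Convert each candidate to consistent units, then evaluate M:
  sample D: σ_y = 390.0 MPa, ρ = 3932 kg/m³
  sample S: σ_y = 464.0 MPa, ρ = 10240 kg/m³
  sample D: M = 5.02×10⁻³
  sample S: M = 2.10×10⁻³
The maximum is for sample D.

sample D, M = 5.02×10⁻³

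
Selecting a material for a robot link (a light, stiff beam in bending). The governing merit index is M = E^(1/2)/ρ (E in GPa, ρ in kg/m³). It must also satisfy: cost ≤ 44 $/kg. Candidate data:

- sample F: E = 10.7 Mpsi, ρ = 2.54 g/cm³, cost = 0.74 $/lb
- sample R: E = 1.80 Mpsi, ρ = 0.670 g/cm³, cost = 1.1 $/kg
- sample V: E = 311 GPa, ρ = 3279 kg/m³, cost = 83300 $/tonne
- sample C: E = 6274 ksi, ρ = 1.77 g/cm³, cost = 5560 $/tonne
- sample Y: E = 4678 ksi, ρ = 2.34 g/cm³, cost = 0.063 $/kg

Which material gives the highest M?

Screen on constraints: cost ≤ 44 $/kg. Survivors: sample F, sample R, sample C, sample Y.
After converting to SI:
  sample F: E = 73.77 GPa, ρ = 2540 kg/m³
  sample R: E = 12.41 GPa, ρ = 670.0 kg/m³
  sample C: E = 43.26 GPa, ρ = 1770 kg/m³
  sample Y: E = 32.25 GPa, ρ = 2340 kg/m³
  sample R: M = 5.26×10⁻³
  sample C: M = 3.72×10⁻³
  sample F: M = 3.38×10⁻³
  sample Y: M = 2.43×10⁻³
The maximum is for sample R.

sample R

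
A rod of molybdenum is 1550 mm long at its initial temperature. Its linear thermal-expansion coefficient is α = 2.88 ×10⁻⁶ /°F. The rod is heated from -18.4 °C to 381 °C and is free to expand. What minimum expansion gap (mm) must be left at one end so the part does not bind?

Convert α: 2.88×10⁻⁶/°F × (9/5) = 5.18×10⁻⁶/K.
ΔT = 381 − (-18.4) = 399.4 K.
ΔL = α·L₀·ΔT = 5.18×10⁻⁶ × 1550 mm × 399.4 K = 3.21 mm.

3.21 mm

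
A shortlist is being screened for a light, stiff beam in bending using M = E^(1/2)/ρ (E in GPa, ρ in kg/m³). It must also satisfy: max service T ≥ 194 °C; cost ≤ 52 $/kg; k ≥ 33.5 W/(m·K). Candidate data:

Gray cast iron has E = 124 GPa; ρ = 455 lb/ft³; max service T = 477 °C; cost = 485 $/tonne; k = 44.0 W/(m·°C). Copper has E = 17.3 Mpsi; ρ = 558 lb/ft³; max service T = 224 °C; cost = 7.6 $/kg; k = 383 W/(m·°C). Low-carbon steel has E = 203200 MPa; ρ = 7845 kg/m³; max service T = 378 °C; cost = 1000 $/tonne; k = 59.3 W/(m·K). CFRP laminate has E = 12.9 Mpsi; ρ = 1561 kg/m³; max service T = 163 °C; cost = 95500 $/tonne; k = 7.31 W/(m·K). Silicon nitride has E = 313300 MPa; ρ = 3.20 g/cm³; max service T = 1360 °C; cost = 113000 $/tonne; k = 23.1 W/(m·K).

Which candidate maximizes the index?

low-carbon steel

Screen on constraints: max service T ≥ 194 °C; cost ≤ 52 $/kg; k ≥ 33.5 W/(m·K). Survivors: gray cast iron, copper, low-carbon steel.
Convert each candidate to consistent units, then evaluate M:
  gray cast iron: E = 124.0 GPa, ρ = 7288 kg/m³
  copper: E = 119.3 GPa, ρ = 8938 kg/m³
  low-carbon steel: E = 203.2 GPa, ρ = 7845 kg/m³
  low-carbon steel: M = 1.82×10⁻³
  gray cast iron: M = 1.53×10⁻³
  copper: M = 1.22×10⁻³
Low-carbon steel has the largest M.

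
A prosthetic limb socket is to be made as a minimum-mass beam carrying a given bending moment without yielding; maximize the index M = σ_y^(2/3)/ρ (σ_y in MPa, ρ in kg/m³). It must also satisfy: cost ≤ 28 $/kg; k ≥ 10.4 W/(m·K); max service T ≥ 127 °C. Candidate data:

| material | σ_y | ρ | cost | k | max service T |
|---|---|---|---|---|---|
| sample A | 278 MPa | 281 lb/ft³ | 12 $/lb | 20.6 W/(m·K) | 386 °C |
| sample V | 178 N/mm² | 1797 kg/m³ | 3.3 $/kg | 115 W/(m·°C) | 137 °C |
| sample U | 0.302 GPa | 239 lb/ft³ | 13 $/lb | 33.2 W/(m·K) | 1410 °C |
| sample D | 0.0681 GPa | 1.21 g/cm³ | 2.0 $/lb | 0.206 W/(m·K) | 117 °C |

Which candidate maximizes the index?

sample V

Screen on constraints: cost ≤ 28 $/kg; k ≥ 10.4 W/(m·K); max service T ≥ 127 °C. Survivors: sample A, sample V.
In SI units:
  sample A: σ_y = 278.0 MPa, ρ = 4501 kg/m³
  sample V: σ_y = 178.0 MPa, ρ = 1797 kg/m³
  sample V: M = 17.6×10⁻³
  sample A: M = 9.46×10⁻³
Sample V ranks first.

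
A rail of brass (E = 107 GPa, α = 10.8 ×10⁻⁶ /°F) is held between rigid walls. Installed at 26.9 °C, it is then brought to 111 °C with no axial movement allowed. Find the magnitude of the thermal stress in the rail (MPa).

175 MPa

α = 10.8×10⁻⁶/°F × 9/5 = 19.4×10⁻⁶/K.
ΔT = 84.10 K. Constrained thermal stress σ = E·α·ΔT = 107.0×10³ MPa × 19.4×10⁻⁶ × 84.10 = 175 MPa (compressive).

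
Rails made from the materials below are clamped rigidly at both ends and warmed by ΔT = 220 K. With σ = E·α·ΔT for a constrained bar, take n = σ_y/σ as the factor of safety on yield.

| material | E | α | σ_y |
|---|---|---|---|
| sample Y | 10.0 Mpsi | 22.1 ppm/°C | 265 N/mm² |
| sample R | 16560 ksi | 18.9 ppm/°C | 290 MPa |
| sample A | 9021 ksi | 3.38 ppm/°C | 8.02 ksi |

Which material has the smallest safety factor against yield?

sample R

Converting E to GPa, α to ×10⁻⁶/K, σ_y to MPa, then σ and n for each:
  sample Y: E = 68.95, α = 22.1, σ_y = 265.0 → σ = 335 MPa, n = 0.791
  sample R: E = 114.2, α = 18.9, σ_y = 290.0 → σ = 475 MPa, n = 0.611
  sample A: E = 62.20, α = 3.38, σ_y = 55.30 → σ = 46.3 MPa, n = 1.20
Sample R has the lowest safety factor, n = 0.611.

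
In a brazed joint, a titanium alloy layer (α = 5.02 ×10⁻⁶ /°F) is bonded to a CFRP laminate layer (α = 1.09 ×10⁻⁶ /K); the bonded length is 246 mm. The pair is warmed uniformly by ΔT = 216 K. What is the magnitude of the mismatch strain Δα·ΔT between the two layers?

titanium alloy: α = 5.02×10⁻⁶/°F × 9/5 = 9.04×10⁻⁶/K.
Δα = |9.04 − 1.09|×10⁻⁶/K = 7.95×10⁻⁶/K.
Mismatch strain = Δα·ΔT = 7.95×10⁻⁶ × 216.0 = 1.72×10⁻³.

1.72×10⁻³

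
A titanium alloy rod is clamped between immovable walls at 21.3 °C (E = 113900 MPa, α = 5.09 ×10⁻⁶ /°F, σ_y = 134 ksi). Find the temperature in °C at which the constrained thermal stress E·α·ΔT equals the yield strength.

E = 113900 MPa = 113.9 GPa.
α = 5.09×10⁻⁶/°F × 9/5 = 9.16×10⁻⁶/K.
σ_y = 134 ksi = 923.9 MPa.
E·α·ΔT = 923.9 MPa ⇒ ΔT = 923.9 / (113.9×10³ × 9.16×10⁻⁶) = 885.3 K.
T = 21.3 + 885.3 = 906.6 °C.

907 °C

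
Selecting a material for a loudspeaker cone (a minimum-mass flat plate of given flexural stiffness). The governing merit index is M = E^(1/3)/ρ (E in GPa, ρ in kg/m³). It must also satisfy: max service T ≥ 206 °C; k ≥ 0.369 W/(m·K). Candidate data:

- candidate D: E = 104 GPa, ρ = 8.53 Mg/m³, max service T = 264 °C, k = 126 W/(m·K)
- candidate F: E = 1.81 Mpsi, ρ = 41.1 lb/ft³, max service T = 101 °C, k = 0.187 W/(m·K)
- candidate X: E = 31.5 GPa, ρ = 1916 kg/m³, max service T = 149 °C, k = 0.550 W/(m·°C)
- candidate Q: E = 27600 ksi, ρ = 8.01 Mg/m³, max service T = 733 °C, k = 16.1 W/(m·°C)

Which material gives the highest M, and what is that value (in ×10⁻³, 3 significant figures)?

Screen on constraints: max service T ≥ 206 °C; k ≥ 0.369 W/(m·K). Survivors: candidate D, candidate Q.
Normalizing units and computing the index:
  candidate D: E = 104.0 GPa, ρ = 8530 kg/m³
  candidate Q: E = 190.3 GPa, ρ = 8010 kg/m³
  candidate Q: M = 0.718×10⁻³
  candidate D: M = 0.551×10⁻³
Candidate Q ranks first.

candidate Q, M = 0.718×10⁻³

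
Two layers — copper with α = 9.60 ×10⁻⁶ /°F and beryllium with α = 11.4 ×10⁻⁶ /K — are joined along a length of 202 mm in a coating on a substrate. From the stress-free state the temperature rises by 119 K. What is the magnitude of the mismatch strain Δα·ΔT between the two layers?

copper: α = 9.60×10⁻⁶/°F × 9/5 = 17.3×10⁻⁶/K.
Δα = |17.3 − 11.4|×10⁻⁶/K = 5.88×10⁻⁶/K.
Mismatch strain = Δα·ΔT = 5.88×10⁻⁶ × 119.0 = 7.00×10⁻⁴.

7.00×10⁻⁴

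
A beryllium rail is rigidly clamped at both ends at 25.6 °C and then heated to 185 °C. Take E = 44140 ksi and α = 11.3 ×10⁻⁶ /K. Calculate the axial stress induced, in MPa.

548 MPa

E = 44140 ksi = 304.3 GPa.
ΔT = 159.4 K. Constrained thermal stress σ = E·α·ΔT = 304.3×10³ MPa × 11.3×10⁻⁶ × 159.4 = 548 MPa (compressive).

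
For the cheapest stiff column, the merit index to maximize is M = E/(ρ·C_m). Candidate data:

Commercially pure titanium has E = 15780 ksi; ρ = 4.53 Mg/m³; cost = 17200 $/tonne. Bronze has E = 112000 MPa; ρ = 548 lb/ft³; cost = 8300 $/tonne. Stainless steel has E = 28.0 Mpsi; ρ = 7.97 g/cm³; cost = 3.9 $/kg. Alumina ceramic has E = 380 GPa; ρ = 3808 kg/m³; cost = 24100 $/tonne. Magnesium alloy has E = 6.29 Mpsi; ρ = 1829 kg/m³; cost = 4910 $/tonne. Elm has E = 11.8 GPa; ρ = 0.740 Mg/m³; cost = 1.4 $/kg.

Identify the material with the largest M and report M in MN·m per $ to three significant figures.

elm, M = 11.4 MN·m per $

After converting to SI:
  commercially pure titanium: E = 108.8 GPa, ρ = 4530 kg/m³, cost = 17.20 $/kg
  bronze: E = 112.0 GPa, ρ = 8778 kg/m³, cost = 8.300 $/kg
  stainless steel: E = 193.1 GPa, ρ = 7970 kg/m³, cost = 3.900 $/kg
  alumina ceramic: E = 380.0 GPa, ρ = 3808 kg/m³, cost = 24.10 $/kg
  magnesium alloy: E = 43.37 GPa, ρ = 1829 kg/m³, cost = 4.910 $/kg
  elm: E = 11.80 GPa, ρ = 740.0 kg/m³, cost = 1.400 $/kg
  elm: M = 11.4 MN·m per $
  stainless steel: M = 6.21 MN·m per $
  magnesium alloy: M = 4.83 MN·m per $
  alumina ceramic: M = 4.14 MN·m per $
  bronze: M = 1.54 MN·m per $
  commercially pure titanium: M = 1.40 MN·m per $
Elm has the largest M.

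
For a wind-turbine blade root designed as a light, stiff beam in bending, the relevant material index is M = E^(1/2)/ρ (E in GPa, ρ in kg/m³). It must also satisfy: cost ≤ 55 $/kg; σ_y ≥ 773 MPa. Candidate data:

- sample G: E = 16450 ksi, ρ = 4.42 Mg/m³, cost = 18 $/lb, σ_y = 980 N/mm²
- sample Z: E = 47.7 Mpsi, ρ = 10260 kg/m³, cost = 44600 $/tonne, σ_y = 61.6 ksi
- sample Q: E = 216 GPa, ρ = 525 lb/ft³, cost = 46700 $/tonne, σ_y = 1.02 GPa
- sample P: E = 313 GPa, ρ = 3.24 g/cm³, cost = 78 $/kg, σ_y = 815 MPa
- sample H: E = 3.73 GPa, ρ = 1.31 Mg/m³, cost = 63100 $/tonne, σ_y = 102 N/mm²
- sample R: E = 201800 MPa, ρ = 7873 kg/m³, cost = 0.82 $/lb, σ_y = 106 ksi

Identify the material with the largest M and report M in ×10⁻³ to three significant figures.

Screen on constraints: cost ≤ 55 $/kg; σ_y ≥ 773 MPa. Survivors: sample G, sample Q.
After converting to SI:
  sample G: E = 113.4 GPa, ρ = 4420 kg/m³
  sample Q: E = 216.0 GPa, ρ = 8410 kg/m³
  sample G: M = 2.41×10⁻³
  sample Q: M = 1.75×10⁻³
Highest index: sample G.

sample G, M = 2.41×10⁻³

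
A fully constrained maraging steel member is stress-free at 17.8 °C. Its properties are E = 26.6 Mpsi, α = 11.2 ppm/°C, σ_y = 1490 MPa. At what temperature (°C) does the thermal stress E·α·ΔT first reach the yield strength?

E = 26.6 Mpsi = 183.4 GPa.
E·α·ΔT = 1490 MPa ⇒ ΔT = 1490 / (183.4×10³ × 11.2×10⁻⁶) = 725.4 K.
T = 17.8 + 725.4 = 743.2 °C.

743 °C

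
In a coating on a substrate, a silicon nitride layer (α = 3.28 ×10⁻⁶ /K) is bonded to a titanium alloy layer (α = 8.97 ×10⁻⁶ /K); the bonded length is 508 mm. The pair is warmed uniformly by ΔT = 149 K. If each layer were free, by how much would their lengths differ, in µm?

431 µm

Δα = |3.28 − 8.97|×10⁻⁶/K = 5.69×10⁻⁶/K.
ΔL_mismatch = Δα·L·ΔT = 5.69×10⁻⁶ × 508.0 mm × 149.0 K = 431 µm.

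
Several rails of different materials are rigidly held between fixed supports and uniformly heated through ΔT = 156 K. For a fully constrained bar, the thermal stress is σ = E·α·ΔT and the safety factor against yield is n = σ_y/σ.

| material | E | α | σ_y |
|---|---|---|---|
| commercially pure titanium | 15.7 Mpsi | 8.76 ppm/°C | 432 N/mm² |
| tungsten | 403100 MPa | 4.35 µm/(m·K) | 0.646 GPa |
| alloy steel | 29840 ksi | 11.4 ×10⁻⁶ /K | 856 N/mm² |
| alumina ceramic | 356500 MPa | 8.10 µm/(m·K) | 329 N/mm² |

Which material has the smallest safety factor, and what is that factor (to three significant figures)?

Per material, after unit conversion:
  commercially pure titanium: E = 108.2, α = 8.76, σ_y = 432.0 → σ = 148 MPa, n = 2.92
  tungsten: E = 403.1, α = 4.35, σ_y = 646.0 → σ = 274 MPa, n = 2.36
  alloy steel: E = 205.7, α = 11.4, σ_y = 856.0 → σ = 366 MPa, n = 2.34
  alumina ceramic: E = 356.5, α = 8.10, σ_y = 329.0 → σ = 450 MPa, n = 0.730
The minimum is alumina ceramic at n = 0.730.

alumina ceramic, n = 0.730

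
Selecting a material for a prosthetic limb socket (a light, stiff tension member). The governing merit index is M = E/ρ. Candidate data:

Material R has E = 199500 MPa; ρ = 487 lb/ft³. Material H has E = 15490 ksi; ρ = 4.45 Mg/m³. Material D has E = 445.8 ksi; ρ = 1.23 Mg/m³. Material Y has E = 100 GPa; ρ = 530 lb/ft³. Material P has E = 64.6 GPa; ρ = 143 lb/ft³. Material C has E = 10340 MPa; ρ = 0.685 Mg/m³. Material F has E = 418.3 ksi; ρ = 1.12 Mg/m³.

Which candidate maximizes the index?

In SI units:
  material R: E = 199.5 GPa, ρ = 7801 kg/m³
  material H: E = 106.8 GPa, ρ = 4450 kg/m³
  material D: E = 3.074 GPa, ρ = 1230 kg/m³
  material Y: E = 100.0 GPa, ρ = 8490 kg/m³
  material P: E = 64.60 GPa, ρ = 2291 kg/m³
  material C: E = 10.34 GPa, ρ = 685.0 kg/m³
  material F: E = 2.884 GPa, ρ = 1120 kg/m³
  material P: M = 28.2 MN·m/kg
  material R: M = 25.6 MN·m/kg
  material H: M = 24.0 MN·m/kg
  material C: M = 15.1 MN·m/kg
  material Y: M = 11.8 MN·m/kg
  material F: M = 2.58 MN·m/kg
  material D: M = 2.50 MN·m/kg
Material P ranks first.

material P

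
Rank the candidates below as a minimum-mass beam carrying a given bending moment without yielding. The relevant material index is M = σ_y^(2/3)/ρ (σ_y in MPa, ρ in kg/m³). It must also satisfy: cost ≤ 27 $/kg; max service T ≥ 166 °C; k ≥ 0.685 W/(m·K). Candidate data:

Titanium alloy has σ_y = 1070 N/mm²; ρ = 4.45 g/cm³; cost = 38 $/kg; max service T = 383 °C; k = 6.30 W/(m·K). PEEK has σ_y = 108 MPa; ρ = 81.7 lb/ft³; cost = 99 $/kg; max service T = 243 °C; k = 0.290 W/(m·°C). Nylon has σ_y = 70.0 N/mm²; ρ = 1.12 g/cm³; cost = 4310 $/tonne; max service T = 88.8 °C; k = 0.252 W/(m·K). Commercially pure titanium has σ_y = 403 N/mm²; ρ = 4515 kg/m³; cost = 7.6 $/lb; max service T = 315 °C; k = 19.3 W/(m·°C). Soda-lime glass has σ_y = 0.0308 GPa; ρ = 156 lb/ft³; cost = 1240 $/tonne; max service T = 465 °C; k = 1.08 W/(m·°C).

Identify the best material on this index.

Screen on constraints: cost ≤ 27 $/kg; max service T ≥ 166 °C; k ≥ 0.685 W/(m·K). Survivors: commercially pure titanium, soda-lime glass.
After converting to SI:
  commercially pure titanium: σ_y = 403.0 MPa, ρ = 4515 kg/m³
  soda-lime glass: σ_y = 30.80 MPa, ρ = 2499 kg/m³
  commercially pure titanium: M = 12.1×10⁻³
  soda-lime glass: M = 3.93×10⁻³
Commercially pure titanium ranks first.

commercially pure titanium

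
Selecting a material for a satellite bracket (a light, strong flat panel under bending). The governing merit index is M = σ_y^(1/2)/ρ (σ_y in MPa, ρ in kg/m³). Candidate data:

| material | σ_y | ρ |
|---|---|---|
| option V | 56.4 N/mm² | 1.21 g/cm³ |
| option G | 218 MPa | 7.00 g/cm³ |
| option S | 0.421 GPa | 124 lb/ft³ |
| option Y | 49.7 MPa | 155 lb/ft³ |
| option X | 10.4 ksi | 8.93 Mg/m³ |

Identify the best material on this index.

Normalizing units and computing the index:
  option V: σ_y = 56.40 MPa, ρ = 1210 kg/m³
  option G: σ_y = 218.0 MPa, ρ = 7000 kg/m³
  option S: σ_y = 421.0 MPa, ρ = 1986 kg/m³
  option Y: σ_y = 49.70 MPa, ρ = 2483 kg/m³
  option X: σ_y = 71.71 MPa, ρ = 8930 kg/m³
  option S: M = 10.3×10⁻³
  option V: M = 6.21×10⁻³
  option Y: M = 2.84×10⁻³
  option G: M = 2.11×10⁻³
  option X: M = 0.948×10⁻³
Highest index: option S.

option S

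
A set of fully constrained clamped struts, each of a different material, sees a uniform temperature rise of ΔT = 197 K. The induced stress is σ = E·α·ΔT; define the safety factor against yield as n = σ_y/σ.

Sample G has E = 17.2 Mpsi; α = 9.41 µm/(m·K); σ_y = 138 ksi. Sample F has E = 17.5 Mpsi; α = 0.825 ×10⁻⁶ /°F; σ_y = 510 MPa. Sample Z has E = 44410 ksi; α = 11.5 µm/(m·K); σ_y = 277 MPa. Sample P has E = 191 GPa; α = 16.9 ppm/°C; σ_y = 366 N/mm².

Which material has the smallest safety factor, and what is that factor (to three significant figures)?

Per material, after unit conversion:
  sample G: E = 118.6, α = 9.41, σ_y = 951.5 → σ = 220 MPa, n = 4.33
  sample F: E = 120.7, α = 1.48, σ_y = 510.0 → σ = 35.3 MPa, n = 14.4
  sample Z: E = 306.2, α = 11.5, σ_y = 277.0 → σ = 694 MPa, n = 0.399
  sample P: E = 191.0, α = 16.9, σ_y = 366.0 → σ = 636 MPa, n = 0.576
Smallest n: sample Z with n = 0.399.

sample Z, n = 0.399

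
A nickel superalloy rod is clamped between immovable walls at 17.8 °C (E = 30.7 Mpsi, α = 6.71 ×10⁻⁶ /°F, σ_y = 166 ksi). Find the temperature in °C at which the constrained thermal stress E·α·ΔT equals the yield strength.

465 °C

E = 30.7 Mpsi = 211.7 GPa.
α = 6.71×10⁻⁶/°F × 9/5 = 12.1×10⁻⁶/K.
σ_y = 166 ksi = 1145 MPa.
E·α·ΔT = 1145 MPa ⇒ ΔT = 1145 / (211.7×10³ × 12.1×10⁻⁶) = 447.7 K.
T = 17.8 + 447.7 = 465.5 °C.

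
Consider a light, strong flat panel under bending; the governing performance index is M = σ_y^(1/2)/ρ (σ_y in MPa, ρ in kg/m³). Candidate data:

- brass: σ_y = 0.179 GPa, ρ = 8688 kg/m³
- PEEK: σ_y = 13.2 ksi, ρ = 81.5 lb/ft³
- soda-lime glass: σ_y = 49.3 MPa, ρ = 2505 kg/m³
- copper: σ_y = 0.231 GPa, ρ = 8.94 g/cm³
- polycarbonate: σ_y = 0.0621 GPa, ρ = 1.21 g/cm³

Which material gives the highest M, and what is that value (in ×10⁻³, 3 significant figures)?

After converting to SI:
  brass: σ_y = 179.0 MPa, ρ = 8688 kg/m³
  PEEK: σ_y = 91.01 MPa, ρ = 1306 kg/m³
  soda-lime glass: σ_y = 49.30 MPa, ρ = 2505 kg/m³
  copper: σ_y = 231.0 MPa, ρ = 8940 kg/m³
  polycarbonate: σ_y = 62.10 MPa, ρ = 1210 kg/m³
  PEEK: M = 7.31×10⁻³
  polycarbonate: M = 6.51×10⁻³
  soda-lime glass: M = 2.80×10⁻³
  copper: M = 1.70×10⁻³
  brass: M = 1.54×10⁻³
Highest index: PEEK.

PEEK, M = 7.31×10⁻³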